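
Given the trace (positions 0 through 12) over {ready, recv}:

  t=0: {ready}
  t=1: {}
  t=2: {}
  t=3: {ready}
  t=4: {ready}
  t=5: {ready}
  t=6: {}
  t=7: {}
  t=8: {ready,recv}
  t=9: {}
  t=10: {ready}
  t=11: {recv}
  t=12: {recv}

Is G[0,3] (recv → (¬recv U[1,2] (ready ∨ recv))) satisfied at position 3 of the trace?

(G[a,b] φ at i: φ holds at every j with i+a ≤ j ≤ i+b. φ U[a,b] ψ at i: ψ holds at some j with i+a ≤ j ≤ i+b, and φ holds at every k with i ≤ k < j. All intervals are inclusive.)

Check (recv → (¬recv U[1,2] (ready ∨ recv))) at every j in [3,6]:
  j=3: antecedent false → ✓
  j=4: antecedent false → ✓
  j=5: antecedent false → ✓
  j=6: antecedent false → ✓
All positions satisfy it → formula holds.

Yes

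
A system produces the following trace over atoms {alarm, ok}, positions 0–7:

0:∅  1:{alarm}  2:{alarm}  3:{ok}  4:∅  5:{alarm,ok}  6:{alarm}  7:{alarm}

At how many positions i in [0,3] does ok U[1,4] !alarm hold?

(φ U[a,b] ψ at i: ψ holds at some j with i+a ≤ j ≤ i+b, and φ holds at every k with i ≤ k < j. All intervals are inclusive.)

1

Evaluate at each i in [0,3]:
  i=0: ✗ (lhs fails at k=0 before rhs at j=3)
  i=1: ✗ (lhs fails at k=1 before rhs at j=3)
  i=2: ✗ (lhs fails at k=2 before rhs at j=3)
  i=3: ✓ (rhs at j=4; lhs holds on [3,3])
Positions where it holds: {3} → 1.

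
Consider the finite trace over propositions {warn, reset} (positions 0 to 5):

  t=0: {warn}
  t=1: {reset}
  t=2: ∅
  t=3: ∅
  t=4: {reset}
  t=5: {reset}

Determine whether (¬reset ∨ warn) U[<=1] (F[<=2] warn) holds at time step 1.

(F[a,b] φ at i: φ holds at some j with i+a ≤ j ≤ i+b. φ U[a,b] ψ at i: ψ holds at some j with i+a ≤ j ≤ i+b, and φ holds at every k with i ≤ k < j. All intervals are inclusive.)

False

Need some j in [1,2] with F[<=2] warn, and (¬reset ∨ warn) at every k in [1,j-1].
  j=1: F[<=2] warn — fails (none in [1,3]).
  j=2: F[<=2] warn — fails (none in [2,4]).
No j in the window works → until fails.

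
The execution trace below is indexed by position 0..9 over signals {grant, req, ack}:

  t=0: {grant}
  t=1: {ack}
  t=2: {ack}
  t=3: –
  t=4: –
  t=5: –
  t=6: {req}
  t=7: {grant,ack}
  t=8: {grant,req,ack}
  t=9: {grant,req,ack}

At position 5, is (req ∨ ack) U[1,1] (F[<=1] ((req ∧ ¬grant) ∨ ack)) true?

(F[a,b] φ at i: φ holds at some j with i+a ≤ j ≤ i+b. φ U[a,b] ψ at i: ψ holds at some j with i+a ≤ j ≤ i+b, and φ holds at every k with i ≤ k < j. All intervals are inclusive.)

False

Need some j in [6,6] with F[<=1] ((req ∧ ¬grant) ∨ ack), and (req ∨ ack) at every k in [5,j-1].
  j=6: F[<=1] ((req ∧ ¬grant) ∨ ack) holds, but (req ∨ ack) fails at k=5 → not this j.
No j in the window works → until fails.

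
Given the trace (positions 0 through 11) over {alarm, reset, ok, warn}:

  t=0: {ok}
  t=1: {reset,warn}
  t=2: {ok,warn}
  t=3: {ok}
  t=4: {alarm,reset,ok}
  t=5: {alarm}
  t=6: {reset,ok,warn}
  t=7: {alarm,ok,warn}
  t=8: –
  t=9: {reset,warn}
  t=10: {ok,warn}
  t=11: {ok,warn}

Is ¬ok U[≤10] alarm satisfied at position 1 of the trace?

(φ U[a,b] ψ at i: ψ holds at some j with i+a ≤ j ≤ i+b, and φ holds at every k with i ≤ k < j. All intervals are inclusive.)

Need some j in [1,11] with alarm, and ¬ok at every k in [1,j-1].
  j=1: alarm false.
  j=2: alarm false.
  j=3: alarm false.
  j=4: alarm holds, but ¬ok fails at k=2 → not this j.
  j=5: alarm holds, but ¬ok fails at k=2 → not this j.
  j=6: alarm false.
  j=7: alarm holds, but ¬ok fails at k=2 → not this j.
  j=8: alarm false.
  j=9: alarm false.
  j=10: alarm false.
  j=11: alarm false.
No j in the window works → until fails.

Does not hold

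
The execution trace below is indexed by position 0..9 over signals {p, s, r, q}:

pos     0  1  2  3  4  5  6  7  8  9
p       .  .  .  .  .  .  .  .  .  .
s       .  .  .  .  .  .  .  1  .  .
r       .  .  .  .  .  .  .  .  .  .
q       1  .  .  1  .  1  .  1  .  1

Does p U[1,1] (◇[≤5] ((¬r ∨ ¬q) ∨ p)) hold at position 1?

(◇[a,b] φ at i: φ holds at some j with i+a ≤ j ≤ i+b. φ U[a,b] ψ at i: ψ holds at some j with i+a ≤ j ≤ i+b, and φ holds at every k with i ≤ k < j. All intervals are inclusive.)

Need some j in [2,2] with ◇[≤5] ((¬r ∨ ¬q) ∨ p), and p at every k in [1,j-1].
  j=2: ◇[≤5] ((¬r ∨ ¬q) ∨ p) holds, but p fails at k=1 → not this j.
No j in the window works → until fails.

No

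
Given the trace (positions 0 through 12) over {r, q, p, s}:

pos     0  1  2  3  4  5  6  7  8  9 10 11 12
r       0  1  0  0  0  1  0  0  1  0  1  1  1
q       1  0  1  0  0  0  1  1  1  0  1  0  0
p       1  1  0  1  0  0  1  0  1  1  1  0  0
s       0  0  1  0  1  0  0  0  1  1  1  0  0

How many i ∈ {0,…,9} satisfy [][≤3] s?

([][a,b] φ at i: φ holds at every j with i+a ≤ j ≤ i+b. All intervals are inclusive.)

0

Evaluate at each i in [0,9]:
  i=0: ✗ (fails at j=0)
  i=1: ✗ (fails at j=1)
  i=2: ✗ (fails at j=3)
  i=3: ✗ (fails at j=3)
  i=4: ✗ (fails at j=5)
  i=5: ✗ (fails at j=5)
  i=6: ✗ (fails at j=6)
  i=7: ✗ (fails at j=7)
  i=8: ✗ (fails at j=11)
  i=9: ✗ (fails at j=11)
Positions where it holds: {} → 0.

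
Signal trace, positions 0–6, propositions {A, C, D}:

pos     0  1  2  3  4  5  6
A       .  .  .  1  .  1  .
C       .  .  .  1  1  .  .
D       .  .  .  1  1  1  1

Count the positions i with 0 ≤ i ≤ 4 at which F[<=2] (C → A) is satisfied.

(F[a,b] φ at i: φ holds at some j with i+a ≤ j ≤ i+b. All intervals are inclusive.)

Evaluate at each i in [0,4]:
  i=0: ✓ (witness j=0)
  i=1: ✓ (witness j=1)
  i=2: ✓ (witness j=2)
  i=3: ✓ (witness j=3)
  i=4: ✓ (witness j=5)
Positions where it holds: {0, 1, 2, 3, 4} → 5.

5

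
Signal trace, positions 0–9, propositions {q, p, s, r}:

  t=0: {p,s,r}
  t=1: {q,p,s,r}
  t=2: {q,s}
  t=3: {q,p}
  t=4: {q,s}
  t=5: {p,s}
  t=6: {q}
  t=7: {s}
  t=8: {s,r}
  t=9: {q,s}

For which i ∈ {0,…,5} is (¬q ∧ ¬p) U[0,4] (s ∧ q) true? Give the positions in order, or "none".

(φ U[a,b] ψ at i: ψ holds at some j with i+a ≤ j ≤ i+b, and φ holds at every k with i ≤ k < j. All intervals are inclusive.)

1, 2, 4

Evaluate at each i in [0,5]:
  i=0: ✗ (lhs fails at k=0 before rhs at j=1)
  i=1: ✓ (rhs at j=1)
  i=2: ✓ (rhs at j=2)
  i=3: ✗ (lhs fails at k=3 before rhs at j=4)
  i=4: ✓ (rhs at j=4)
  i=5: ✗ (lhs fails at k=5 before rhs at j=9)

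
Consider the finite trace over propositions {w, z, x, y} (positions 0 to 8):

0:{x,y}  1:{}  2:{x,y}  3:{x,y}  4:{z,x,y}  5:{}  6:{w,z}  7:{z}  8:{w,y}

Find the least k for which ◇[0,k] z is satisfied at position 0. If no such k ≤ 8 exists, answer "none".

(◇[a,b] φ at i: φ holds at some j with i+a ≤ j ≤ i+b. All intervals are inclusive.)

Scan j = 0,1,… for z:
  j=0: fails
  j=1: fails
  j=2: fails
  j=3: fails
  j=4: holds
First hit at j=4, so smallest k = 4-0 = 4.

4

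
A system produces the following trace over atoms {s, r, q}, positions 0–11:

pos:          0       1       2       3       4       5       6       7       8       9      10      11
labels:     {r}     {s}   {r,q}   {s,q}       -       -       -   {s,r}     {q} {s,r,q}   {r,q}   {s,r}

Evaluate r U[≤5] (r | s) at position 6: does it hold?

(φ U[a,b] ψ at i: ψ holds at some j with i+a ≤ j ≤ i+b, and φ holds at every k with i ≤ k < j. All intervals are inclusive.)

Need some j in [6,11] with (r | s), and r at every k in [6,j-1].
  j=6: (r | s) false.
  j=7: (r | s) holds, but r fails at k=6 → not this j.
  j=8: (r | s) false.
  j=9: (r | s) holds, but r fails at k=6 → not this j.
  j=10: (r | s) holds, but r fails at k=6 → not this j.
  j=11: (r | s) holds, but r fails at k=6 → not this j.
No j in the window works → until fails.

Does not hold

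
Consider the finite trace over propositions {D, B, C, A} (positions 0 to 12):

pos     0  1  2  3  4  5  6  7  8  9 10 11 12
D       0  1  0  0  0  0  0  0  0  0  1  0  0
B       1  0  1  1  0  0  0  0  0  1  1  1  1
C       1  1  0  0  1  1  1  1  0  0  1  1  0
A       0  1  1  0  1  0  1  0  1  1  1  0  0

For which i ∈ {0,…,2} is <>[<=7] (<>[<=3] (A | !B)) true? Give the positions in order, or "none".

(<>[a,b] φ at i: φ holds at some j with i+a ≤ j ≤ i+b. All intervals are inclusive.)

Evaluate at each i in [0,2]:
  i=0: ✓ (witness j=0)
  i=1: ✓ (witness j=1)
  i=2: ✓ (witness j=2)

0, 1, 2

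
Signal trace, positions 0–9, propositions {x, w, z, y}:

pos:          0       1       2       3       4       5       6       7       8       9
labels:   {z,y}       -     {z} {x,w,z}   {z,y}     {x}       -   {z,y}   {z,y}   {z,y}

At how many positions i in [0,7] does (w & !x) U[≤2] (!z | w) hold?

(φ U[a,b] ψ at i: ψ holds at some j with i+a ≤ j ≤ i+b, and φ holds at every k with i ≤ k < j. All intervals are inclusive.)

4

Evaluate at each i in [0,7]:
  i=0: ✗ (lhs fails at k=0 before rhs at j=1)
  i=1: ✓ (rhs at j=1)
  i=2: ✗ (lhs fails at k=2 before rhs at j=3)
  i=3: ✓ (rhs at j=3)
  i=4: ✗ (lhs fails at k=4 before rhs at j=5)
  i=5: ✓ (rhs at j=5)
  i=6: ✓ (rhs at j=6)
  i=7: ✗ (no rhs in [7,9])
Positions where it holds: {1, 3, 5, 6} → 4.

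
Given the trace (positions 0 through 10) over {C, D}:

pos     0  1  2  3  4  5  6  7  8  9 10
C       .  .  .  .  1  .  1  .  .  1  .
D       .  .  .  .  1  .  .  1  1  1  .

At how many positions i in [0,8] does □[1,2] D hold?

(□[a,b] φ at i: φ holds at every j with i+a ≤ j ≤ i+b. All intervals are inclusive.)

2

Evaluate at each i in [0,8]:
  i=0: ✗ (fails at j=1)
  i=1: ✗ (fails at j=2)
  i=2: ✗ (fails at j=3)
  i=3: ✗ (fails at j=5)
  i=4: ✗ (fails at j=5)
  i=5: ✗ (fails at j=6)
  i=6: ✓ (all of [7,8])
  i=7: ✓ (all of [8,9])
  i=8: ✗ (fails at j=10)
Positions where it holds: {6, 7} → 2.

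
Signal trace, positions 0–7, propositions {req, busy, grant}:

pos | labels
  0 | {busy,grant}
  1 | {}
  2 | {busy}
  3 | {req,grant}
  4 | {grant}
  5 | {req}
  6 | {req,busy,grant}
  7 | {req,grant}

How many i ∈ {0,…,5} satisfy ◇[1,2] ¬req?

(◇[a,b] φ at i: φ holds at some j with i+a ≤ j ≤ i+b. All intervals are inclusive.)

Evaluate at each i in [0,5]:
  i=0: ✓ (witness j=1)
  i=1: ✓ (witness j=2)
  i=2: ✓ (witness j=4)
  i=3: ✓ (witness j=4)
  i=4: ✗ (none in [5,6])
  i=5: ✗ (none in [6,7])
Positions where it holds: {0, 1, 2, 3} → 4.

4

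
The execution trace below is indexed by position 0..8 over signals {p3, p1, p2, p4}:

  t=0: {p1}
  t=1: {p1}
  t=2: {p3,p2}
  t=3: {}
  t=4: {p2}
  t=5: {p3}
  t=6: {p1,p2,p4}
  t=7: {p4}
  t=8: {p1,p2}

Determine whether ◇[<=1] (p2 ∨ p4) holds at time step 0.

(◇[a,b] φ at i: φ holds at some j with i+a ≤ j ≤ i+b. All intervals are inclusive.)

Check (p2 ∨ p4) at each j in [0,1]:
  j=0: false
  j=1: false
No position in the window satisfies it → formula fails.

False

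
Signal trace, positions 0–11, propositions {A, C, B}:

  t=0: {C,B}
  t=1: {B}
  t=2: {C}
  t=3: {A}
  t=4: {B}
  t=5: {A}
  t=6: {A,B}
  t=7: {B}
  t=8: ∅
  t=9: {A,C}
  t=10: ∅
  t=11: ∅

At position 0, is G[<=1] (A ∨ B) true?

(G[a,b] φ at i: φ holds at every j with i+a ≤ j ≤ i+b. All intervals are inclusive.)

Holds

Check (A ∨ B) at every j in [0,1]:
  j=0: true
  j=1: true
All positions satisfy it → formula holds.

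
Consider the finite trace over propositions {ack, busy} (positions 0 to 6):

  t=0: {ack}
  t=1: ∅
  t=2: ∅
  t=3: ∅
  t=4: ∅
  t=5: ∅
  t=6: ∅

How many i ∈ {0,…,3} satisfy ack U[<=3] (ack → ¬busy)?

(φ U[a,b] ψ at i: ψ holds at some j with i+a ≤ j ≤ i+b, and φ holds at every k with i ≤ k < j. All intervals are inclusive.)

4

Evaluate at each i in [0,3]:
  i=0: ✓ (rhs at j=0)
  i=1: ✓ (rhs at j=1)
  i=2: ✓ (rhs at j=2)
  i=3: ✓ (rhs at j=3)
Positions where it holds: {0, 1, 2, 3} → 4.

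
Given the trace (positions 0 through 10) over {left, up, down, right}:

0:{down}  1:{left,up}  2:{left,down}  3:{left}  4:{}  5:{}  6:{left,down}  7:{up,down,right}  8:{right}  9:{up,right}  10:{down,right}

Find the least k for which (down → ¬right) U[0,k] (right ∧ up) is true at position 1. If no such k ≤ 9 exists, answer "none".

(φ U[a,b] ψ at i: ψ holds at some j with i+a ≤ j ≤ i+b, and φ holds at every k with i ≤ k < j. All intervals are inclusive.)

6

Need earliest j ≥ 1 with (right ∧ up), and (down → ¬right) at every k in [1,j-1].
  j=1: rhs fails.
  j=2: rhs fails.
  j=3: rhs fails.
  j=4: rhs fails.
  j=5: rhs fails.
  j=6: rhs fails.
  j=7: rhs holds; lhs holds on [1,6]. k = 6.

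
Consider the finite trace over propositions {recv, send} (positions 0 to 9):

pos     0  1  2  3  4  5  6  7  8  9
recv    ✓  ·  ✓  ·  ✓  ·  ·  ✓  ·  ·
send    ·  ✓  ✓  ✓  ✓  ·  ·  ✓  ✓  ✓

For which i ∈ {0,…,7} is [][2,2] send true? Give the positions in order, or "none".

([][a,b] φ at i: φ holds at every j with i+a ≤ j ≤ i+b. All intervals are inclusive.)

Evaluate at each i in [0,7]:
  i=0: ✓ (all of [2,2])
  i=1: ✓ (all of [3,3])
  i=2: ✓ (all of [4,4])
  i=3: ✗ (fails at j=5)
  i=4: ✗ (fails at j=6)
  i=5: ✓ (all of [7,7])
  i=6: ✓ (all of [8,8])
  i=7: ✓ (all of [9,9])

0, 1, 2, 5, 6, 7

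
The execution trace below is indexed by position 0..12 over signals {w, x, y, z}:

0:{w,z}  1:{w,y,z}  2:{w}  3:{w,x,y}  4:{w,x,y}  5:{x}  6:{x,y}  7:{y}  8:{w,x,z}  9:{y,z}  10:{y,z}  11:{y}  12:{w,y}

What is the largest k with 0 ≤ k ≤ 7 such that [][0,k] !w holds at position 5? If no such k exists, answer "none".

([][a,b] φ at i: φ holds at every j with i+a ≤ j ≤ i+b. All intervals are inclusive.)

2

!w must hold from j=5 onward; find where it first fails.
  j=5: holds
  j=6: holds
  j=7: holds
  j=8: fails
Holds on [5,7], so largest k = 2.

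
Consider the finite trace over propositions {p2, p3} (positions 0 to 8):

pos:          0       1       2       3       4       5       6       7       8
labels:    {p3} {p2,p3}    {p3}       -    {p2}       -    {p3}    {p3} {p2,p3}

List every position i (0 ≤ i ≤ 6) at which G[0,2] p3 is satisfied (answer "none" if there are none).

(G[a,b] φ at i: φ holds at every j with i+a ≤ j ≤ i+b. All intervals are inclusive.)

Evaluate at each i in [0,6]:
  i=0: ✓ (all of [0,2])
  i=1: ✗ (fails at j=3)
  i=2: ✗ (fails at j=3)
  i=3: ✗ (fails at j=3)
  i=4: ✗ (fails at j=4)
  i=5: ✗ (fails at j=5)
  i=6: ✓ (all of [6,8])

0, 6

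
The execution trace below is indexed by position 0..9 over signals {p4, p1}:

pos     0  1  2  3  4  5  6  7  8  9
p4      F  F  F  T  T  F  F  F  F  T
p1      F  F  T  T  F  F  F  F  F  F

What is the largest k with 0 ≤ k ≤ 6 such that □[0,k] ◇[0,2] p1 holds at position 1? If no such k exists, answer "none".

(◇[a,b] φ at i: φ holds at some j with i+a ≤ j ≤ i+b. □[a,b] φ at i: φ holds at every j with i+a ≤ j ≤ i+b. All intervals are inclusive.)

2

◇[0,2] p1 must hold from j=1 onward; find where it first fails.
  j=1: holds
  j=2: holds
  j=3: holds
  j=4: fails
Holds on [1,3], so largest k = 2.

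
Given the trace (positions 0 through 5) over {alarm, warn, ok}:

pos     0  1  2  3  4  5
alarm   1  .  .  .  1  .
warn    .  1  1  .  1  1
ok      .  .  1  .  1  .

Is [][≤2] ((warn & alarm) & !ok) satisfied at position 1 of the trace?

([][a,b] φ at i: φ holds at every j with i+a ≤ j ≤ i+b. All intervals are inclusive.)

Check ((warn & alarm) & !ok) at every j in [1,3]:
  j=1: false
  j=2: false
  j=3: false
Fails at j=1 → formula fails.

False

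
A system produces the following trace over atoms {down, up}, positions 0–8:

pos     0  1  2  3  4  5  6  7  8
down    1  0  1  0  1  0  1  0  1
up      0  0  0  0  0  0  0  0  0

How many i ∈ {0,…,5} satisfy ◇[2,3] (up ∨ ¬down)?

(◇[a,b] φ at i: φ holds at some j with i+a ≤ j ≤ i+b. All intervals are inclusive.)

6

Evaluate at each i in [0,5]:
  i=0: ✓ (witness j=3)
  i=1: ✓ (witness j=3)
  i=2: ✓ (witness j=5)
  i=3: ✓ (witness j=5)
  i=4: ✓ (witness j=7)
  i=5: ✓ (witness j=7)
Positions where it holds: {0, 1, 2, 3, 4, 5} → 6.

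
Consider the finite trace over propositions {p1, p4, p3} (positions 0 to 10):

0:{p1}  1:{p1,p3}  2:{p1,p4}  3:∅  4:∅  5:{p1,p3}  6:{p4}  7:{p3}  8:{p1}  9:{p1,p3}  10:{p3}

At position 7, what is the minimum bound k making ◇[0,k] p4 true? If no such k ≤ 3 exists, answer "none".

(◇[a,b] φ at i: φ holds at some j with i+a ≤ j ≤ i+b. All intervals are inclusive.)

Scan j = 7,8,… for p4:
  j=7: fails
  j=8: fails
  j=9: fails
  j=10: fails
No j in [7,10] satisfies it → none.

none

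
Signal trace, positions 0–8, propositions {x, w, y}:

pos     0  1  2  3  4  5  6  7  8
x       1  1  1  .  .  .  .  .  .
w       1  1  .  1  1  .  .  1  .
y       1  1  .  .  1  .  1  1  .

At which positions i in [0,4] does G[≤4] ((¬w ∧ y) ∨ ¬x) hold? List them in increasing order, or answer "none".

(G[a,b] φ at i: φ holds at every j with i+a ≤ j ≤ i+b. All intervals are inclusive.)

Evaluate at each i in [0,4]:
  i=0: ✗ (fails at j=0)
  i=1: ✗ (fails at j=1)
  i=2: ✗ (fails at j=2)
  i=3: ✓ (all of [3,7])
  i=4: ✓ (all of [4,8])

3, 4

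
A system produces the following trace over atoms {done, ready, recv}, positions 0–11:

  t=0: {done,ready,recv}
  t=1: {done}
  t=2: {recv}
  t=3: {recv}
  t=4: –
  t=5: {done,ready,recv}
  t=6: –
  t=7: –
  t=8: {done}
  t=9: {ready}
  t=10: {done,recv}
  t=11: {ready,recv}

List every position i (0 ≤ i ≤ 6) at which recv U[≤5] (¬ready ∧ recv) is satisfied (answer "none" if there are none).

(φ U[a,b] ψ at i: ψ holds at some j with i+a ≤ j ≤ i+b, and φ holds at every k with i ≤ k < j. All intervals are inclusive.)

2, 3

Evaluate at each i in [0,6]:
  i=0: ✗ (lhs fails at k=1 before rhs at j=2)
  i=1: ✗ (lhs fails at k=1 before rhs at j=2)
  i=2: ✓ (rhs at j=2)
  i=3: ✓ (rhs at j=3)
  i=4: ✗ (no rhs in [4,9])
  i=5: ✗ (lhs fails at k=6 before rhs at j=10)
  i=6: ✗ (lhs fails at k=6 before rhs at j=10)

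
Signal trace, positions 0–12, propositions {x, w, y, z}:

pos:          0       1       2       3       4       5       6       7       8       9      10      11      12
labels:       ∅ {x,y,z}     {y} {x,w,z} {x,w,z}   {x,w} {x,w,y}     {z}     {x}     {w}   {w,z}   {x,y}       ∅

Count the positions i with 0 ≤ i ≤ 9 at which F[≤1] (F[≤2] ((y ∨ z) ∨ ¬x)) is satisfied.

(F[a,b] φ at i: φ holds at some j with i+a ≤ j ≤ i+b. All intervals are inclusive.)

Evaluate at each i in [0,9]:
  i=0: ✓ (witness j=0)
  i=1: ✓ (witness j=1)
  i=2: ✓ (witness j=2)
  i=3: ✓ (witness j=3)
  i=4: ✓ (witness j=4)
  i=5: ✓ (witness j=5)
  i=6: ✓ (witness j=6)
  i=7: ✓ (witness j=7)
  i=8: ✓ (witness j=8)
  i=9: ✓ (witness j=9)
Positions where it holds: {0, 1, 2, 3, 4, 5, 6, 7, 8, 9} → 10.

10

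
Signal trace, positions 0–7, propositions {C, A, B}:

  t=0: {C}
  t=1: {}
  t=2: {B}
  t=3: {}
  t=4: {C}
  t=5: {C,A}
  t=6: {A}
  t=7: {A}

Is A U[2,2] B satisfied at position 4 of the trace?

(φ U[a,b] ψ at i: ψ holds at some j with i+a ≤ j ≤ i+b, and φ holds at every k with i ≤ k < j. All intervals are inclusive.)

Need some j in [6,6] with B, and A at every k in [4,j-1].
  j=6: B false.
No j in the window works → until fails.

False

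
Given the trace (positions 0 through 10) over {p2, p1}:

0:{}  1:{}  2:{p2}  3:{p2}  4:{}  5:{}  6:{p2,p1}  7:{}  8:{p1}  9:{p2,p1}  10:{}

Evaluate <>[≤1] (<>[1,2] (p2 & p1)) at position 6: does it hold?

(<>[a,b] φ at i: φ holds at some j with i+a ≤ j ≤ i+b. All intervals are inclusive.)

Check <>[1,2] (p2 & p1) at each j in [6,7]:
  j=6: fails (none in [7,8])
  j=7: holds (witness at 9)
Found at j=7 → formula holds.

True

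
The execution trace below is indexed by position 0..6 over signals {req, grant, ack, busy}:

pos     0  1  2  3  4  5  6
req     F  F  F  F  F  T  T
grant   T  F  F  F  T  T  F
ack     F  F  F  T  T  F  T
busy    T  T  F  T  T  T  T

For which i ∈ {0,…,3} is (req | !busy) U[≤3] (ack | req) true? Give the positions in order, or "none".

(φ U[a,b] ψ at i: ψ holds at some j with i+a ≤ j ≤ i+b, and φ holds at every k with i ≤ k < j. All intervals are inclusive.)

2, 3

Evaluate at each i in [0,3]:
  i=0: ✗ (lhs fails at k=0 before rhs at j=3)
  i=1: ✗ (lhs fails at k=1 before rhs at j=3)
  i=2: ✓ (rhs at j=3; lhs holds on [2,2])
  i=3: ✓ (rhs at j=3)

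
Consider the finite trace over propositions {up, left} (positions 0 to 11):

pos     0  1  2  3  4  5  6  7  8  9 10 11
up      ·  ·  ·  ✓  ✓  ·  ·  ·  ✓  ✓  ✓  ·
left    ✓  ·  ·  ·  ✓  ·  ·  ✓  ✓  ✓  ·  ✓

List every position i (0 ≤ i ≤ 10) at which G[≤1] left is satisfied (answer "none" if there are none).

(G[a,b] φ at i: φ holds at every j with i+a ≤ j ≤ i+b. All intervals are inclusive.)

Evaluate at each i in [0,10]:
  i=0: ✗ (fails at j=1)
  i=1: ✗ (fails at j=1)
  i=2: ✗ (fails at j=2)
  i=3: ✗ (fails at j=3)
  i=4: ✗ (fails at j=5)
  i=5: ✗ (fails at j=5)
  i=6: ✗ (fails at j=6)
  i=7: ✓ (all of [7,8])
  i=8: ✓ (all of [8,9])
  i=9: ✗ (fails at j=10)
  i=10: ✗ (fails at j=10)

7, 8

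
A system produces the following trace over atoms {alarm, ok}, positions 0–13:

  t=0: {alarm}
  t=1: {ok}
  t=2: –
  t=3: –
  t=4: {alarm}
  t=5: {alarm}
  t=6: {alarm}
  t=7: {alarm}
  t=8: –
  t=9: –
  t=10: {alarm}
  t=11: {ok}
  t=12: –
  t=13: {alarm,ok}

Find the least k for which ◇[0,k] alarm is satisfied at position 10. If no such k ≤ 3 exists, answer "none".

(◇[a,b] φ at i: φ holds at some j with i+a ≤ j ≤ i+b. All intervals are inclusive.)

0

Scan j = 10,11,… for alarm:
  j=10: holds
First hit at j=10, so smallest k = 10-10 = 0.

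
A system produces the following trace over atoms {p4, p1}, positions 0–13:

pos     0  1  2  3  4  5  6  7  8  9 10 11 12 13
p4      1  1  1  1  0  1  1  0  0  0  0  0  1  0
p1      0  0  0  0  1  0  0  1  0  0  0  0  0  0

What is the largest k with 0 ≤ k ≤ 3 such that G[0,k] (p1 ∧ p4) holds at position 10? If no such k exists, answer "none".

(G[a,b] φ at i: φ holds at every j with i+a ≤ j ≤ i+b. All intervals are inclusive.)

(p1 ∧ p4) must hold from j=10 onward; find where it first fails.
  j=10: fails → no k works.

none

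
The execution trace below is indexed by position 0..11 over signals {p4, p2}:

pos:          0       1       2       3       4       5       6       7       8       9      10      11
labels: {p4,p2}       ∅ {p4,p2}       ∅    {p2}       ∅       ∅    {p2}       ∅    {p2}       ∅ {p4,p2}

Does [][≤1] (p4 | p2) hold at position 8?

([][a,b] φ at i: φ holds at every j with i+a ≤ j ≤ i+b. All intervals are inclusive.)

No

Check (p4 | p2) at every j in [8,9]:
  j=8: false
  j=9: true
Fails at j=8 → formula fails.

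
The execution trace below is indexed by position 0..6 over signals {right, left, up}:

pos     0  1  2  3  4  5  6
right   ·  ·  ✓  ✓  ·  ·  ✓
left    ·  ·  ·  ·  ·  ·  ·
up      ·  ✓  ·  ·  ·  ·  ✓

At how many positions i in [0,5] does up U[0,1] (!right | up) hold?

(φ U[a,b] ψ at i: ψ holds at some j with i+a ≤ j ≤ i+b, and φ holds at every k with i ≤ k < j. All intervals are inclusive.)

4

Evaluate at each i in [0,5]:
  i=0: ✓ (rhs at j=0)
  i=1: ✓ (rhs at j=1)
  i=2: ✗ (no rhs in [2,3])
  i=3: ✗ (lhs fails at k=3 before rhs at j=4)
  i=4: ✓ (rhs at j=4)
  i=5: ✓ (rhs at j=5)
Positions where it holds: {0, 1, 4, 5} → 4.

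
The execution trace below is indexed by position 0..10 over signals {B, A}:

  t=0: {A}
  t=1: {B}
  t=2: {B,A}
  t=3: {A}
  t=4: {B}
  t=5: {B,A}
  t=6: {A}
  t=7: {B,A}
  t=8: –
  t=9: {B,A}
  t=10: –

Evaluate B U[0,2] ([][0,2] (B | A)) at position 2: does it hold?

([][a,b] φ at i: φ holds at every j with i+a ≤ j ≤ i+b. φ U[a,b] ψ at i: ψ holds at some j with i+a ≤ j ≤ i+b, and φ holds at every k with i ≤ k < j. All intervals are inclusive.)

Yes

Need some j in [2,4] with [][0,2] (B | A), and B at every k in [2,j-1].
  j=2: [][0,2] (B | A) holds; no prefix to check → satisfied.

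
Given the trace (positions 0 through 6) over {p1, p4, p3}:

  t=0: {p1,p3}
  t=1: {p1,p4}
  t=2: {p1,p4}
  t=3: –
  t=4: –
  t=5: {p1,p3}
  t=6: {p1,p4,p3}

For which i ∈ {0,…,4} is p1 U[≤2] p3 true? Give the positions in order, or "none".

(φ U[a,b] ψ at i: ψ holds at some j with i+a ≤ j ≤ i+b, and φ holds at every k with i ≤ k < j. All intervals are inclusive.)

Evaluate at each i in [0,4]:
  i=0: ✓ (rhs at j=0)
  i=1: ✗ (no rhs in [1,3])
  i=2: ✗ (no rhs in [2,4])
  i=3: ✗ (lhs fails at k=3 before rhs at j=5)
  i=4: ✗ (lhs fails at k=4 before rhs at j=5)

0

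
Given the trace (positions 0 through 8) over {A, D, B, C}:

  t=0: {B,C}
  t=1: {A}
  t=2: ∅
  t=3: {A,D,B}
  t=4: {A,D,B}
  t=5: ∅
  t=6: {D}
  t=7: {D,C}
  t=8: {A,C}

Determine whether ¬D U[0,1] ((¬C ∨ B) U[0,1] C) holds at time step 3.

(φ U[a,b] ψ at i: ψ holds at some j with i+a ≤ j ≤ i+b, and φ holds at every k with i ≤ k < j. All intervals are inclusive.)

Need some j in [3,4] with ((¬C ∨ B) U[0,1] C), and ¬D at every k in [3,j-1].
  j=3: ((¬C ∨ B) U[0,1] C) — fails.
  j=4: ((¬C ∨ B) U[0,1] C) — fails.
No j in the window works → until fails.

False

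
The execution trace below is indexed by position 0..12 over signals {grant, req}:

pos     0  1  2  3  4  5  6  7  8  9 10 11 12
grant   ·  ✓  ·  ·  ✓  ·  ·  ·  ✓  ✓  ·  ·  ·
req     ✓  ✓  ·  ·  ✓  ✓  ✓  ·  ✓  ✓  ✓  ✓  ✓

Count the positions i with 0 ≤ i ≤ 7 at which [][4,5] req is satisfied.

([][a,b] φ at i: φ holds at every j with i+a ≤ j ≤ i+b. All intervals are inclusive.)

Evaluate at each i in [0,7]:
  i=0: ✓ (all of [4,5])
  i=1: ✓ (all of [5,6])
  i=2: ✗ (fails at j=7)
  i=3: ✗ (fails at j=7)
  i=4: ✓ (all of [8,9])
  i=5: ✓ (all of [9,10])
  i=6: ✓ (all of [10,11])
  i=7: ✓ (all of [11,12])
Positions where it holds: {0, 1, 4, 5, 6, 7} → 6.

6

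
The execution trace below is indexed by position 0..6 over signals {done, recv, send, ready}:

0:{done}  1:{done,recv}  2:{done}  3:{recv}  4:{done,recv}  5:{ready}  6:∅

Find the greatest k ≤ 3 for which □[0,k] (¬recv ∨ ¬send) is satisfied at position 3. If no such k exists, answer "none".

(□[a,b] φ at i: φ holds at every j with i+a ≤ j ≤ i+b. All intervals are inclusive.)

(¬recv ∨ ¬send) must hold from j=3 onward; find where it first fails.
  j=3: holds
  j=4: holds
  j=5: holds
  j=6: holds
Holds through j=6; largest k = 3.

3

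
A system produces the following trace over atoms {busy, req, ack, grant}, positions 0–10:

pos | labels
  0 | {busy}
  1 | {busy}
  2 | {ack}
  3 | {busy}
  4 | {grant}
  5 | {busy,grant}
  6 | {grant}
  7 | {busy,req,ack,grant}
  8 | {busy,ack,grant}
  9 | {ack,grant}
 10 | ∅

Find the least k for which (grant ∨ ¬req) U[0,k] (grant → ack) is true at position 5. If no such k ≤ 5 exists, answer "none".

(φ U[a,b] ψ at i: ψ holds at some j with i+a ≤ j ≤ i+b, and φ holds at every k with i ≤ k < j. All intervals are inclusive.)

Need earliest j ≥ 5 with (grant → ack), and (grant ∨ ¬req) at every k in [5,j-1].
  j=5: rhs fails.
  j=6: rhs fails.
  j=7: rhs holds; lhs holds on [5,6]. k = 2.

2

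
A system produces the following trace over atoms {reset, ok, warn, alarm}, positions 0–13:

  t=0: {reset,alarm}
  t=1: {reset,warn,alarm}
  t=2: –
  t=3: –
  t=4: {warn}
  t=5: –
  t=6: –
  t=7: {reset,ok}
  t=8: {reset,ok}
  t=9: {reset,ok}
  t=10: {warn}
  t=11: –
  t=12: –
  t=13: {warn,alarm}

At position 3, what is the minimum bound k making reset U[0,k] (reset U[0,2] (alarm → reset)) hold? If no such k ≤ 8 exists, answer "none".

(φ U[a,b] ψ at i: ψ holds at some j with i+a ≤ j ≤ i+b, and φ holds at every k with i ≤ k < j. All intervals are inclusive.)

Need earliest j ≥ 3 with (reset U[0,2] (alarm → reset)), and reset at every k in [3,j-1].
  j=3: rhs holds (empty prefix). k = 0.

0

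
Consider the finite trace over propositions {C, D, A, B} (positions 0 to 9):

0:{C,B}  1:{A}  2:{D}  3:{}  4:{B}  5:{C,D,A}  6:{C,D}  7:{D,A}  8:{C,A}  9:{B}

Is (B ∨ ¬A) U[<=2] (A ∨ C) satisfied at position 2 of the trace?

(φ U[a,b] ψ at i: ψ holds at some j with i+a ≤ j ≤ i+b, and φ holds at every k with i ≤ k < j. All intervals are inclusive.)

Need some j in [2,4] with (A ∨ C), and (B ∨ ¬A) at every k in [2,j-1].
  j=2: (A ∨ C) false.
  j=3: (A ∨ C) false.
  j=4: (A ∨ C) false.
No j in the window works → until fails.

Does not hold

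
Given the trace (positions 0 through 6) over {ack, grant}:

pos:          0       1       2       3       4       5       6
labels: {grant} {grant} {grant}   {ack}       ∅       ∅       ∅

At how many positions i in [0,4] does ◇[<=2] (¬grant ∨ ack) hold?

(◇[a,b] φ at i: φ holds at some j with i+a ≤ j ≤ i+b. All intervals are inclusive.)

4

Evaluate at each i in [0,4]:
  i=0: ✗ (none in [0,2])
  i=1: ✓ (witness j=3)
  i=2: ✓ (witness j=3)
  i=3: ✓ (witness j=3)
  i=4: ✓ (witness j=4)
Positions where it holds: {1, 2, 3, 4} → 4.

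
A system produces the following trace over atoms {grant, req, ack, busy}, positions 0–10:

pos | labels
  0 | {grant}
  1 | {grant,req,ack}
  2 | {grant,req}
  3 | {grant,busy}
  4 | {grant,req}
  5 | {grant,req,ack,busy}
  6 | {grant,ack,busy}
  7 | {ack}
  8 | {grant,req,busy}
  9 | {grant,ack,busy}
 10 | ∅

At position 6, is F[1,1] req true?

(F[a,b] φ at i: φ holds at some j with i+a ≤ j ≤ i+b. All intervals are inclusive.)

False

Check req at each j in [7,7]:
  j=7: false
No position in the window satisfies it → formula fails.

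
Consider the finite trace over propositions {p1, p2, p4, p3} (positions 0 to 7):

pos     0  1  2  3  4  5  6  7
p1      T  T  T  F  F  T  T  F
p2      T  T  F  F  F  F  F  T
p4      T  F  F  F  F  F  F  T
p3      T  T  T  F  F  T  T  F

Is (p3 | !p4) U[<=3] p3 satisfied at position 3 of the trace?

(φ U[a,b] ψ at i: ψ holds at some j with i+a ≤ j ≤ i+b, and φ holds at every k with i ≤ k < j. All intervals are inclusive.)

Yes

Need some j in [3,6] with p3, and (p3 | !p4) at every k in [3,j-1].
  j=3: p3 false.
  j=4: p3 false.
  j=5: p3 holds; (p3 | !p4) holds at every k in [3,4] → satisfied.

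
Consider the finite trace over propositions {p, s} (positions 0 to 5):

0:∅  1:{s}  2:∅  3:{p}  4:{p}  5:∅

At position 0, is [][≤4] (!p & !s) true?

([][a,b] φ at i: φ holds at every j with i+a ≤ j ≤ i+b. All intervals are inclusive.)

Check (!p & !s) at every j in [0,4]:
  j=0: true
  j=1: false
  j=2: true
  j=3: false
  j=4: false
Fails at j=1 → formula fails.

False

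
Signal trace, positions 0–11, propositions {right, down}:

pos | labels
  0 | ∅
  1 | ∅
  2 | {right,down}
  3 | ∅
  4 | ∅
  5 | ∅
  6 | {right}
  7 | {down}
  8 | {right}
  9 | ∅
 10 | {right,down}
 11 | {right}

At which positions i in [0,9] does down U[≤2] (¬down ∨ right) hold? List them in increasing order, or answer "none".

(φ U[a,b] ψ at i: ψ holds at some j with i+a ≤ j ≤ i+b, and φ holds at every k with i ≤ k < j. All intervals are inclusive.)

0, 1, 2, 3, 4, 5, 6, 7, 8, 9

Evaluate at each i in [0,9]:
  i=0: ✓ (rhs at j=0)
  i=1: ✓ (rhs at j=1)
  i=2: ✓ (rhs at j=2)
  i=3: ✓ (rhs at j=3)
  i=4: ✓ (rhs at j=4)
  i=5: ✓ (rhs at j=5)
  i=6: ✓ (rhs at j=6)
  i=7: ✓ (rhs at j=8; lhs holds on [7,7])
  i=8: ✓ (rhs at j=8)
  i=9: ✓ (rhs at j=9)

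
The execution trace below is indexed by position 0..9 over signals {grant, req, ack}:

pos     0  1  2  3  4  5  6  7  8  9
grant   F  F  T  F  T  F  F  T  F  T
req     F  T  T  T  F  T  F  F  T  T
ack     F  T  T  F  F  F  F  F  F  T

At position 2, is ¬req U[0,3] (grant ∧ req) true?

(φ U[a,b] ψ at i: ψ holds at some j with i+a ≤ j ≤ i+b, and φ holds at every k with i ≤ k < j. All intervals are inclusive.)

True

Need some j in [2,5] with (grant ∧ req), and ¬req at every k in [2,j-1].
  j=2: (grant ∧ req) holds; no prefix to check → satisfied.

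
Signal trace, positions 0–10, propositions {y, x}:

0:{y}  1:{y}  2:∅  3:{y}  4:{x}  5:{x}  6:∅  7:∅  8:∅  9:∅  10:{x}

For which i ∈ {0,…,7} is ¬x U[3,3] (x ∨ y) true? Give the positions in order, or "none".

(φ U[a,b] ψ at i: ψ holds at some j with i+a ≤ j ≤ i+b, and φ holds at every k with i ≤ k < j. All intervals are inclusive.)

Evaluate at each i in [0,7]:
  i=0: ✓ (rhs at j=3; lhs holds on [0,2])
  i=1: ✓ (rhs at j=4; lhs holds on [1,3])
  i=2: ✗ (lhs fails at k=4 before rhs at j=5)
  i=3: ✗ (no rhs in [6,6])
  i=4: ✗ (no rhs in [7,7])
  i=5: ✗ (no rhs in [8,8])
  i=6: ✗ (no rhs in [9,9])
  i=7: ✓ (rhs at j=10; lhs holds on [7,9])

0, 1, 7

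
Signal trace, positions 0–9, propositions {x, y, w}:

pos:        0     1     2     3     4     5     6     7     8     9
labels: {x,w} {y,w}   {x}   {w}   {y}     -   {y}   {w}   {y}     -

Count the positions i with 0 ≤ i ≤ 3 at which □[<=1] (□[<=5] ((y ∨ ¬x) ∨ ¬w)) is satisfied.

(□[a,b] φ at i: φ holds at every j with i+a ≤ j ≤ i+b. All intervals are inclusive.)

3

Evaluate at each i in [0,3]:
  i=0: ✗ (fails at j=0)
  i=1: ✓ (all of [1,2])
  i=2: ✓ (all of [2,3])
  i=3: ✓ (all of [3,4])
Positions where it holds: {1, 2, 3} → 3.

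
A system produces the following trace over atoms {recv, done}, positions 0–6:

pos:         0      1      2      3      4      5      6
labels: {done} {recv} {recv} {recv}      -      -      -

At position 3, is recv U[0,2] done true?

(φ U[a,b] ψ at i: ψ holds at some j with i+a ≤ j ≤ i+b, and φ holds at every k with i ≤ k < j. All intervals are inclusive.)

Need some j in [3,5] with done, and recv at every k in [3,j-1].
  j=3: done false.
  j=4: done false.
  j=5: done false.
No j in the window works → until fails.

No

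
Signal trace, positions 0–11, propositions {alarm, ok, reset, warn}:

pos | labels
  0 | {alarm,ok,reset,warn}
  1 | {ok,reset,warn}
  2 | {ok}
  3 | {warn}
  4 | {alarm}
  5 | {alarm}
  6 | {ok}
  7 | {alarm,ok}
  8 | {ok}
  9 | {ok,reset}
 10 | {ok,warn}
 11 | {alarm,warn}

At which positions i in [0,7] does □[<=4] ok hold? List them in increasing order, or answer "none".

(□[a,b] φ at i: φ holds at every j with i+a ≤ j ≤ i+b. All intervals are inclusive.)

6

Evaluate at each i in [0,7]:
  i=0: ✗ (fails at j=3)
  i=1: ✗ (fails at j=3)
  i=2: ✗ (fails at j=3)
  i=3: ✗ (fails at j=3)
  i=4: ✗ (fails at j=4)
  i=5: ✗ (fails at j=5)
  i=6: ✓ (all of [6,10])
  i=7: ✗ (fails at j=11)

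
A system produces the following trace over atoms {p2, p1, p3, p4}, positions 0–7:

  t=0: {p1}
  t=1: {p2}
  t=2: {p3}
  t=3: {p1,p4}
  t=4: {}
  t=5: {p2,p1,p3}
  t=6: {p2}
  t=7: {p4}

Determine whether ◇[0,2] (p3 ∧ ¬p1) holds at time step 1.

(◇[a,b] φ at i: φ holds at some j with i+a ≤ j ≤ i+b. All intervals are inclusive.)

Yes

Check (p3 ∧ ¬p1) at each j in [1,3]:
  j=1: false
  j=2: true
  j=3: false
Found at j=2 → formula holds.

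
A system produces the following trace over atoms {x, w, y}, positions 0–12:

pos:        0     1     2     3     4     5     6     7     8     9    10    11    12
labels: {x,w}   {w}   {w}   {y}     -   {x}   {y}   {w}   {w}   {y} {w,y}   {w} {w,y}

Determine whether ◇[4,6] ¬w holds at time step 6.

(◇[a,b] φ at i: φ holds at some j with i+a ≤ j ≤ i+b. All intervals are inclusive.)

No

Check ¬w at each j in [10,12]:
  j=10: false
  j=11: false
  j=12: false
No position in the window satisfies it → formula fails.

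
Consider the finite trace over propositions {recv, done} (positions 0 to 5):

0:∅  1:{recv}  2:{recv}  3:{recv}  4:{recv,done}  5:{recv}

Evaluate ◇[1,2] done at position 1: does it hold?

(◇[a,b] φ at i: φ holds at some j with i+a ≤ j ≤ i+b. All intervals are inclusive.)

False

Check done at each j in [2,3]:
  j=2: false
  j=3: false
No position in the window satisfies it → formula fails.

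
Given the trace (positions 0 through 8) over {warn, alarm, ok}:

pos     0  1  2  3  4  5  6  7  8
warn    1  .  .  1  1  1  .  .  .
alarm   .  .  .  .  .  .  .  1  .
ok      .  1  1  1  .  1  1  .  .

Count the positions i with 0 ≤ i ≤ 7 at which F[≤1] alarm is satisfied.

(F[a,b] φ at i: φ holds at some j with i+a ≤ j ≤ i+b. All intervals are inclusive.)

Evaluate at each i in [0,7]:
  i=0: ✗ (none in [0,1])
  i=1: ✗ (none in [1,2])
  i=2: ✗ (none in [2,3])
  i=3: ✗ (none in [3,4])
  i=4: ✗ (none in [4,5])
  i=5: ✗ (none in [5,6])
  i=6: ✓ (witness j=7)
  i=7: ✓ (witness j=7)
Positions where it holds: {6, 7} → 2.

2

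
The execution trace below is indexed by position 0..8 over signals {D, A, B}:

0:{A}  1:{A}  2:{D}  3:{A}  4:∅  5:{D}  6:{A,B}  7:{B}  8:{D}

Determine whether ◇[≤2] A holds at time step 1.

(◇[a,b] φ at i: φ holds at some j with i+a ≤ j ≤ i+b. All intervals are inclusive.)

Check A at each j in [1,3]:
  j=1: true
  j=2: false
  j=3: true
Found at j=1 → formula holds.

True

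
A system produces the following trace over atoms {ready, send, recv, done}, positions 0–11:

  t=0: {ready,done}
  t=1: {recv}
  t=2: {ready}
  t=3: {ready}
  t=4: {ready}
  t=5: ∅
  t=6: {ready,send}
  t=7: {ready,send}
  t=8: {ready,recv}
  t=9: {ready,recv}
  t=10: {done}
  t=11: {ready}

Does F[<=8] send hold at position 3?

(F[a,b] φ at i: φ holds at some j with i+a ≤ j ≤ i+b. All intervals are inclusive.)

Yes

Check send at each j in [3,11]:
  j=3: false
  j=4: false
  j=5: false
  j=6: true
  j=7: true
  j=8: false
  j=9: false
  j=10: false
  j=11: false
Found at j=6 → formula holds.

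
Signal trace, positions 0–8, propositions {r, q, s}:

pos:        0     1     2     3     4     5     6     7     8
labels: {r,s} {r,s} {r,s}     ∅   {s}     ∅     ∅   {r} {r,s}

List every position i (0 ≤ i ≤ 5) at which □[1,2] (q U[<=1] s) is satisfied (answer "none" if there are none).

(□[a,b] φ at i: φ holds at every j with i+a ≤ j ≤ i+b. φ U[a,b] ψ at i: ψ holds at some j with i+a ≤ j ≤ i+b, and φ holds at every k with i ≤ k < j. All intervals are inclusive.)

Evaluate at each i in [0,5]:
  i=0: ✓ (all of [1,2])
  i=1: ✗ (fails at j=3)
  i=2: ✗ (fails at j=3)
  i=3: ✗ (fails at j=5)
  i=4: ✗ (fails at j=5)
  i=5: ✗ (fails at j=6)

0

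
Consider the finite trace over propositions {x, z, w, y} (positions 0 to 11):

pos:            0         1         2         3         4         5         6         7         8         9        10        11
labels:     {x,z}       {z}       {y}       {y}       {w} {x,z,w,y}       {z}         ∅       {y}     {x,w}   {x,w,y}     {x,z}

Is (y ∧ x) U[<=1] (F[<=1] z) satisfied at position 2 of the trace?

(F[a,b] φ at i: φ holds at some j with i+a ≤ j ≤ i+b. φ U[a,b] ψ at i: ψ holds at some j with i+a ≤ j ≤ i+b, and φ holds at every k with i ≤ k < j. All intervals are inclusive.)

No

Need some j in [2,3] with F[<=1] z, and (y ∧ x) at every k in [2,j-1].
  j=2: F[<=1] z — fails (none in [2,3]).
  j=3: F[<=1] z — fails (none in [3,4]).
No j in the window works → until fails.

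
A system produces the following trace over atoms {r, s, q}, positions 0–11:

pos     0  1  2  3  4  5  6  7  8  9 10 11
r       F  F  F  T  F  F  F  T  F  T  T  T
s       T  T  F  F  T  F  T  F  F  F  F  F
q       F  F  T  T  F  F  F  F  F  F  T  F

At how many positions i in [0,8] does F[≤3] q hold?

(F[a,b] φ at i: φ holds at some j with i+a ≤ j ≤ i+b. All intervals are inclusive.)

Evaluate at each i in [0,8]:
  i=0: ✓ (witness j=2)
  i=1: ✓ (witness j=2)
  i=2: ✓ (witness j=2)
  i=3: ✓ (witness j=3)
  i=4: ✗ (none in [4,7])
  i=5: ✗ (none in [5,8])
  i=6: ✗ (none in [6,9])
  i=7: ✓ (witness j=10)
  i=8: ✓ (witness j=10)
Positions where it holds: {0, 1, 2, 3, 7, 8} → 6.

6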